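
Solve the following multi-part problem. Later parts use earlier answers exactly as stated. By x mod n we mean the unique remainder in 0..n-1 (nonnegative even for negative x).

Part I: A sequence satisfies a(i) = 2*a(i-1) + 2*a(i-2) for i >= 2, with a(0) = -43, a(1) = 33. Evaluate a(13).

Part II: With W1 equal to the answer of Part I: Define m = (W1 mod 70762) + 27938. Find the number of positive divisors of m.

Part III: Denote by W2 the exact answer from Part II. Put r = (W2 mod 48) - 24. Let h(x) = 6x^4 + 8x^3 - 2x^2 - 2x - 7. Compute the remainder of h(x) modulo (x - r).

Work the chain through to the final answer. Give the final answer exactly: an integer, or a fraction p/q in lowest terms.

Part I: a(2) = 2*(33) + 2*(-43) = -20; iterating: a(2)=-20, a(3)=26, a(4)=12, a(5)=76, a(6)=176, a(7)=504, a(8)=1360, a(9)=3728, a(10)=10176, a(11)=27808, a(12)=75968, a(13)=207552; answer 207552
Part II: W1 = 207552; m = 93966; 93966 = 2 * 3 * 15661; number of divisors = (1+1) * (1+1) * (1+1) = 8; answer 8
Part III: W2 = 8; r = -16; remainder = value at the root: 6*(-16)^4 + 8*(-16)^3 - 2*(-16)^2 - 2*(-16)^1 - 7 = (393216) + (-32768) + (-512) + (32) + (-7) = 359961; answer 359961

359961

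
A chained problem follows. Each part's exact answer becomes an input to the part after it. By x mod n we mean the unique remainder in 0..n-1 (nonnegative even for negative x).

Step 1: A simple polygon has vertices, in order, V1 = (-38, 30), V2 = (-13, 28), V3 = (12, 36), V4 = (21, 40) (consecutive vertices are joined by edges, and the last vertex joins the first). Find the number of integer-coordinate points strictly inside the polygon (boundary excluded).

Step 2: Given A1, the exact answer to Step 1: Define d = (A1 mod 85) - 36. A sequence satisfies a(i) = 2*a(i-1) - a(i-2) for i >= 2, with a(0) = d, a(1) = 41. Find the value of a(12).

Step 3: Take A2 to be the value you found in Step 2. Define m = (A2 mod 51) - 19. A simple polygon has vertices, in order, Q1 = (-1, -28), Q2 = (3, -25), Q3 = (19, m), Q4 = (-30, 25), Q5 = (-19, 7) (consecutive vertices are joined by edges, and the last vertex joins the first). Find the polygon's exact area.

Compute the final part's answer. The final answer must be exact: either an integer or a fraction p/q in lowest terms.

1113

Step 1: cross terms: (-38*28 - -13*30)=-674, (-13*36 - 12*28)=-804, (12*40 - 21*36)=-276, (21*30 - -38*40)=2150; twice the area = |396| = 396; area = 198; boundary points = 1 + 1 + 1 + 1 = 4; strictly interior points = area - boundary/2 + 1 = 197; answer 197
Step 2: A1 = 197; d = -9; a(2) = 2*(41) - 1*(-9) = 91; iterating: a(2)=91, a(3)=141, a(4)=191, a(5)=241, a(6)=291, a(7)=341, a(8)=391, a(9)=441, a(10)=491, a(11)=541, a(12)=591; answer 591
Step 3: A2 = 591; m = 11; cross terms: (-1*-25 - 3*-28)=109, (3*11 - 19*-25)=508, (19*25 - -30*11)=805, (-30*7 - -19*25)=265, (-19*-28 - -1*7)=539; twice the area = |2226| = 2226; area = 1113; answer 1113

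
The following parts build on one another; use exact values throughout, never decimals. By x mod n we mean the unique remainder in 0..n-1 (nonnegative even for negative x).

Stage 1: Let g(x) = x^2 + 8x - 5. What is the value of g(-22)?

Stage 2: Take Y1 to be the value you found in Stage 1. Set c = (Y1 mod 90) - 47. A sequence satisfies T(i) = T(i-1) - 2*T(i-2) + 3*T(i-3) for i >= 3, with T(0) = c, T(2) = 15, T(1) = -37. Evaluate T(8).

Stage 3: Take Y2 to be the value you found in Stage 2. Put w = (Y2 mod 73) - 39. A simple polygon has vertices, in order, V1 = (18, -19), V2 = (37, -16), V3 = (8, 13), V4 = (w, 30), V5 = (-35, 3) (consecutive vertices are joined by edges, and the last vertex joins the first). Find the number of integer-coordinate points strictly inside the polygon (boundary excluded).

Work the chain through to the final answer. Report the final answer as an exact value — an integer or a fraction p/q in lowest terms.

1411

Stage 1: 1*(-22)^2 + 8*(-22)^1 - 5 = (484) + (-176) + (-5) = 303; answer 303
Stage 2: Y1 = 303; c = -14; T(3) = 1*(15) - 2*(-37) + 3*(-14) = 47; iterating: T(3)=47, T(4)=-94, T(5)=-143, T(6)=186, T(7)=190, T(8)=-611; answer -611
Stage 3: Y2 = -611; w = 7; cross terms: (18*-16 - 37*-19)=415, (37*13 - 8*-16)=609, (8*30 - 7*13)=149, (7*3 - -35*30)=1071, (-35*-19 - 18*3)=611; twice the area = |2855| = 2855; area = 2855/2; boundary points = 1 + 29 + 1 + 3 + 1 = 35; strictly interior points = area - boundary/2 + 1 = 1411; answer 1411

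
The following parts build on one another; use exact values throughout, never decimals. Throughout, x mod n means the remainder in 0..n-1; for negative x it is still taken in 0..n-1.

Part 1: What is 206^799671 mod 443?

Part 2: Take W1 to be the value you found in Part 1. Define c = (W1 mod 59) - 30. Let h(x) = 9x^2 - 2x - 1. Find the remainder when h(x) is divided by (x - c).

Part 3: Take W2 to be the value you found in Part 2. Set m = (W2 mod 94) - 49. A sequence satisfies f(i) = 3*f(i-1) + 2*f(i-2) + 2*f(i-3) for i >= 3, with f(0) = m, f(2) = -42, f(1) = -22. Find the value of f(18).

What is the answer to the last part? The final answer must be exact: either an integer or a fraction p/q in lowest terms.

Part 1: squarings mod 443: 206^1=206, 206^2=351, 206^4=47, 206^8=437, 206^16=36, 206^32=410, 206^64=203, 206^128=10, 206^256=100, 206^512=254, 206^1024=281, 206^2048=107, 206^4096=374, 206^8192=331, 206^16384=140, 206^32768=108, 206^65536=146, 206^131072=52, 206^262144=46, 206^524288=344; 206^799671 = 206^1 * 206^2 * 206^4 * 206^16 * 206^32 * 206^128 * 206^256 * 206^512 * 206^4096 * 206^8192 * 206^262144 * 206^524288 = 310 (mod 443); answer 310
Part 2: W1 = 310; c = -15; remainder = value at the root: 9*(-15)^2 - 2*(-15)^1 - 1 = (2025) + (30) + (-1) = 2054; answer 2054
Part 3: W2 = 2054; m = 31; f(3) = 3*(-42) + 2*(-22) + 2*(31) = -108; iterating: f(3)=-108, f(4)=-452, f(5)=-1656, f(6)=-6088, f(7)=-22480, f(8)=-82928, f(9)=-305920, f(10)=-1128576, f(11)=-4163424, f(12)=-15359264, f(13)=-56661792, f(14)=-209030752, f(15)=-771134368, f(16)=-2844788192, f(17)=-10494694816, f(18)=-38715929568; answer -38715929568

-38715929568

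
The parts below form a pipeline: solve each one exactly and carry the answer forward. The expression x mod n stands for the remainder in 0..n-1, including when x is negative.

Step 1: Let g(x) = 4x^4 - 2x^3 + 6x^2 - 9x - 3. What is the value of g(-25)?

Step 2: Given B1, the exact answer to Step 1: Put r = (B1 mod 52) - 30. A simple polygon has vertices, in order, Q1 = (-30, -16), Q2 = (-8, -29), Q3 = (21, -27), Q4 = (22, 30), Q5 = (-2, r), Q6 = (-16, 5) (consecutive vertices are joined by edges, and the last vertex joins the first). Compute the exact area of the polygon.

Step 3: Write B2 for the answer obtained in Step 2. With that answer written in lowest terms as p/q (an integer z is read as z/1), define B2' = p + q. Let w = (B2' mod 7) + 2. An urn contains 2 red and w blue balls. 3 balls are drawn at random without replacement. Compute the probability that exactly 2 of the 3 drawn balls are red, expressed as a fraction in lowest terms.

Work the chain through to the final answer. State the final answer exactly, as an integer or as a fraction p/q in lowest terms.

1/12

Step 1: 4*(-25)^4 - 2*(-25)^3 + 6*(-25)^2 - 9*(-25)^1 - 3 = (1562500) + (31250) + (3750) + (225) + (-3) = 1597722; answer 1597722
Step 2: B1 = 1597722; r = -8; cross terms: (-30*-29 - -8*-16)=742, (-8*-27 - 21*-29)=825, (21*30 - 22*-27)=1224, (22*-8 - -2*30)=-116, (-2*5 - -16*-8)=-138, (-16*-16 - -30*5)=406; twice the area = |2943| = 2943; area = 2943/2; answer 2943/2
Step 3: B2 = 2943/2; threaded value p + q = 2945; w = 7; total draws C(9,3) = 84; favorable C(2,2)*C(7,1) = 7; P = 1/12; answer 1/12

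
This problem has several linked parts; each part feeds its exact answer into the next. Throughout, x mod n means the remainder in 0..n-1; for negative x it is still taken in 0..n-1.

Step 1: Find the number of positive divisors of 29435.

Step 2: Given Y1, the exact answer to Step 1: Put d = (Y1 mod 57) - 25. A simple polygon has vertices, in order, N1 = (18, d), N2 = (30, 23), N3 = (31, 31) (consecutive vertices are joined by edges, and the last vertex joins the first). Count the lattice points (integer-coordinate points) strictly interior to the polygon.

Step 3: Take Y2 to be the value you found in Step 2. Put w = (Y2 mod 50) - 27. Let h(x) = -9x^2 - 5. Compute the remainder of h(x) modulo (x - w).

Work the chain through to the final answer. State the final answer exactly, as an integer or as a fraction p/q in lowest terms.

Step 1: 29435 = 5 * 7 * 29^2; number of divisors = (1+1) * (1+1) * (2+1) = 12; answer 12
Step 2: Y1 = 12; d = -13; cross terms: (18*23 - 30*-13)=804, (30*31 - 31*23)=217, (31*-13 - 18*31)=-961; twice the area = |60| = 60; area = 30; boundary points = 12 + 1 + 1 = 14; strictly interior points = area - boundary/2 + 1 = 24; answer 24
Step 3: Y2 = 24; w = -3; remainder = value at the root: -9*(-3)^2 - 5 = (-81) + (-5) = -86; answer -86

-86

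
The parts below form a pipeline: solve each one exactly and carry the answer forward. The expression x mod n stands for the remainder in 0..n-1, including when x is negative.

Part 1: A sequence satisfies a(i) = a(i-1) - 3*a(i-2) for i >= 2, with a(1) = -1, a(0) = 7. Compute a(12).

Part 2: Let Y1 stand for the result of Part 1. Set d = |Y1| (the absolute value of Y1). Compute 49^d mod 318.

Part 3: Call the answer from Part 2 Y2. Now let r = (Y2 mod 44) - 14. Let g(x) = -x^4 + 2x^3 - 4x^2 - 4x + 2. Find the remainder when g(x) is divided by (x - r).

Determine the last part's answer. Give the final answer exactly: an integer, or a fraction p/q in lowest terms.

-33577

Part 1: a(2) = 1*(-1) - 3*(7) = -22; iterating: a(2)=-22, a(3)=-19, a(4)=47, a(5)=104, a(6)=-37, a(7)=-349, a(8)=-238, a(9)=809, a(10)=1523, a(11)=-904, a(12)=-5473; answer -5473
Part 2: Y1 = -5473; d = 5473; squarings mod 318: 49^1=49, 49^2=175, 49^4=97, 49^8=187, 49^16=307, 49^32=121, 49^64=13, 49^128=169, 49^256=259, 49^512=301, 49^1024=289, 49^2048=205, 49^4096=49; 49^5473 = 49^1 * 49^32 * 49^64 * 49^256 * 49^1024 * 49^4096 = 1 (mod 318); answer 1
Part 3: Y2 = 1; r = -13; remainder = value at the root: -1*(-13)^4 + 2*(-13)^3 - 4*(-13)^2 - 4*(-13)^1 + 2 = (-28561) + (-4394) + (-676) + (52) + (2) = -33577; answer -33577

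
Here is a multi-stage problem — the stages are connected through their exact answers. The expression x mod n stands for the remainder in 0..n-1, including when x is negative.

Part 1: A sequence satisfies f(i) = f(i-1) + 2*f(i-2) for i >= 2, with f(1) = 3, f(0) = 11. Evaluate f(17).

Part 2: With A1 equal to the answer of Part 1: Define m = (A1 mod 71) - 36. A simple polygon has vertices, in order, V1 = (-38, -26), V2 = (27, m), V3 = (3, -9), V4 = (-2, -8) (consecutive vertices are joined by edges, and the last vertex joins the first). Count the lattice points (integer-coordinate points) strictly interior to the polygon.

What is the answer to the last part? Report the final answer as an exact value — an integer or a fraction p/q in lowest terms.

582

Part 1: f(2) = 1*(3) + 2*(11) = 25; iterating: f(2)=25, f(3)=31, f(4)=81, f(5)=143, f(6)=305, f(7)=591, f(8)=1201, f(9)=2383, f(10)=4785, f(11)=9551, f(12)=19121, f(13)=38223, f(14)=76465, f(15)=152911, f(16)=305841, f(17)=611663; answer 611663
Part 2: A1 = 611663; m = 33; cross terms: (-38*33 - 27*-26)=-552, (27*-9 - 3*33)=-342, (3*-8 - -2*-9)=-42, (-2*-26 - -38*-8)=-252; twice the area = |-1188| = 1188; area = 594; boundary points = 1 + 6 + 1 + 18 = 26; strictly interior points = area - boundary/2 + 1 = 582; answer 582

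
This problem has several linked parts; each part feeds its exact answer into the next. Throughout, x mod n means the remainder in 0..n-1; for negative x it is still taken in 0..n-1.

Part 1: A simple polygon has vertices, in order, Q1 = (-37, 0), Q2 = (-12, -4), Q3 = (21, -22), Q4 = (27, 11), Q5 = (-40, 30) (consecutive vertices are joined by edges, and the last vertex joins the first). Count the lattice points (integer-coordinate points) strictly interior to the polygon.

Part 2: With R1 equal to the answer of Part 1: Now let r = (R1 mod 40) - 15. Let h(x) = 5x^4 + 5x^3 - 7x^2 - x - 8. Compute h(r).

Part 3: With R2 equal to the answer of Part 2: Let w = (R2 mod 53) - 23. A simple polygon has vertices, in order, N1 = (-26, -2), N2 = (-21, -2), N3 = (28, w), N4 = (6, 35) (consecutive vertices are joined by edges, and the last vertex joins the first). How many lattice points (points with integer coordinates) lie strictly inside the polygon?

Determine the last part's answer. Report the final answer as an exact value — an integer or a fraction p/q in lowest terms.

1171

Part 1: cross terms: (-37*-4 - -12*0)=148, (-12*-22 - 21*-4)=348, (21*11 - 27*-22)=825, (27*30 - -40*11)=1250, (-40*0 - -37*30)=1110; twice the area = |3681| = 3681; area = 3681/2; boundary points = 1 + 3 + 3 + 1 + 3 = 11; strictly interior points = area - boundary/2 + 1 = 1836; answer 1836
Part 2: R1 = 1836; r = 21; 5*(21)^4 + 5*(21)^3 - 7*(21)^2 - 1*(21)^1 - 8 = (972405) + (46305) + (-3087) + (-21) + (-8) = 1015594; answer 1015594
Part 3: R2 = 1015594; w = -15; cross terms: (-26*-2 - -21*-2)=10, (-21*-15 - 28*-2)=371, (28*35 - 6*-15)=1070, (6*-2 - -26*35)=898; twice the area = |2349| = 2349; area = 2349/2; boundary points = 5 + 1 + 2 + 1 = 9; strictly interior points = area - boundary/2 + 1 = 1171; answer 1171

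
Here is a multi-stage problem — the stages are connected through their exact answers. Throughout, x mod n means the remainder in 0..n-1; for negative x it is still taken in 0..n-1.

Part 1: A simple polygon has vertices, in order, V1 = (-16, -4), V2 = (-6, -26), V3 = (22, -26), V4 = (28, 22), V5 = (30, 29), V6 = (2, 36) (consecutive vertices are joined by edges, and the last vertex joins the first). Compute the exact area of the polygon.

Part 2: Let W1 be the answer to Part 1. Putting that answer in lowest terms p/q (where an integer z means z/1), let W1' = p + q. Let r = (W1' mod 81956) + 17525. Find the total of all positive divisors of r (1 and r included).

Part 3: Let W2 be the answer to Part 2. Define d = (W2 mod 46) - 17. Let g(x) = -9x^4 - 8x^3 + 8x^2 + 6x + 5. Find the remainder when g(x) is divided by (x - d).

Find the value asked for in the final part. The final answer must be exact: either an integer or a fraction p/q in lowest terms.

-120214

Part 1: cross terms: (-16*-26 - -6*-4)=392, (-6*-26 - 22*-26)=728, (22*22 - 28*-26)=1212, (28*29 - 30*22)=152, (30*36 - 2*29)=1022, (2*-4 - -16*36)=568; twice the area = |4074| = 4074; area = 2037; answer 2037
Part 2: W1 = 2037; threaded value p + q = 2038; r = 19563; 19563 = 3 * 6521; sigma = (1 + 3) * (1 + 6521) = 4 * 6522 = 26088; answer 26088
Part 3: W2 = 26088; d = -11; remainder = value at the root: -9*(-11)^4 - 8*(-11)^3 + 8*(-11)^2 + 6*(-11)^1 + 5 = (-131769) + (10648) + (968) + (-66) + (5) = -120214; answer -120214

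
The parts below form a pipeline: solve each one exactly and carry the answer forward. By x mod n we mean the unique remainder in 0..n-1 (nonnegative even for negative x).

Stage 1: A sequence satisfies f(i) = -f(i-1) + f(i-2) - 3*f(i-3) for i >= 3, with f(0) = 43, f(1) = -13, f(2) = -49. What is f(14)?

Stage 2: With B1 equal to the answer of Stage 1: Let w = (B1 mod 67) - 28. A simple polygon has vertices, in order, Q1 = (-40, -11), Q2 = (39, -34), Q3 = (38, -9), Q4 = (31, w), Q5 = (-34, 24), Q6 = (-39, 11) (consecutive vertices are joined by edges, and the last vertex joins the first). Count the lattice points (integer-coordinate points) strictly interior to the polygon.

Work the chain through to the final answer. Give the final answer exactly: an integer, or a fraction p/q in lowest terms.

1690

Stage 1: f(3) = -1*(-49) + 1*(-13) - 3*(43) = -93; iterating: f(3)=-93, f(4)=83, f(5)=-29, f(6)=391, f(7)=-669, f(8)=1147, f(9)=-2989, f(10)=6143, f(11)=-12573, f(12)=27683, f(13)=-58685, f(14)=124087; answer 124087
Stage 2: B1 = 124087; w = -25; cross terms: (-40*-34 - 39*-11)=1789, (39*-9 - 38*-34)=941, (38*-25 - 31*-9)=-671, (31*24 - -34*-25)=-106, (-34*11 - -39*24)=562, (-39*-11 - -40*11)=869; twice the area = |3384| = 3384; area = 1692; boundary points = 1 + 1 + 1 + 1 + 1 + 1 = 6; strictly interior points = area - boundary/2 + 1 = 1690; answer 1690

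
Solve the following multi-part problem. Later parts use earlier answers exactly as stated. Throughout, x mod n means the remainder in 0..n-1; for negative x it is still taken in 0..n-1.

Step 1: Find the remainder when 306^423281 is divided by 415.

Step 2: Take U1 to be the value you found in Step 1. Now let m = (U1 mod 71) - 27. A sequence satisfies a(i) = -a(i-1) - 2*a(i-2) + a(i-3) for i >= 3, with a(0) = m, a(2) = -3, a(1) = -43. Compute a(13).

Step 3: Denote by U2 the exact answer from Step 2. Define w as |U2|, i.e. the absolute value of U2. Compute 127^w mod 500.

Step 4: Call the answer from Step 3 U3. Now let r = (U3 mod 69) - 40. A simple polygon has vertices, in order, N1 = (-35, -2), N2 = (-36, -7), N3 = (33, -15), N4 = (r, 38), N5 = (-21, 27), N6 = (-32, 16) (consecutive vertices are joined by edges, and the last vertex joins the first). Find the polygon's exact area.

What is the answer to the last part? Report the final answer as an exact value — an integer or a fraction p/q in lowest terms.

Step 1: squarings mod 415: 306^1=306, 306^2=261, 306^4=61, 306^8=401, 306^16=196, 306^32=236, 306^64=86, 306^128=341, 306^256=81, 306^512=336, 306^1024=16, 306^2048=256, 306^4096=381, 306^8192=326, 306^16384=36, 306^32768=51, 306^65536=111, 306^131072=286, 306^262144=41; 306^423281 = 306^1 * 306^16 * 306^32 * 306^64 * 306^256 * 306^1024 * 306^4096 * 306^8192 * 306^16384 * 306^131072 * 306^262144 = 386 (mod 415); answer 386
Step 2: U1 = 386; m = 4; a(3) = -1*(-3) - 2*(-43) + 1*(4) = 93; iterating: a(3)=93, a(4)=-130, a(5)=-59, a(6)=412, a(7)=-424, a(8)=-459, a(9)=1719, a(10)=-1225, a(11)=-2672, a(12)=6841, a(13)=-2722; answer -2722
Step 3: U2 = -2722; w = 2722; squarings mod 500: 127^1=127, 127^2=129, 127^4=141, 127^8=381, 127^16=161, 127^32=421, 127^64=241, 127^128=81, 127^256=61, 127^512=221, 127^1024=341, 127^2048=281; 127^2722 = 127^2 * 127^32 * 127^128 * 127^512 * 127^2048 = 429 (mod 500); answer 429
Step 4: U3 = 429; r = -25; cross terms: (-35*-7 - -36*-2)=173, (-36*-15 - 33*-7)=771, (33*38 - -25*-15)=879, (-25*27 - -21*38)=123, (-21*16 - -32*27)=528, (-32*-2 - -35*16)=624; twice the area = |3098| = 3098; area = 1549; answer 1549

1549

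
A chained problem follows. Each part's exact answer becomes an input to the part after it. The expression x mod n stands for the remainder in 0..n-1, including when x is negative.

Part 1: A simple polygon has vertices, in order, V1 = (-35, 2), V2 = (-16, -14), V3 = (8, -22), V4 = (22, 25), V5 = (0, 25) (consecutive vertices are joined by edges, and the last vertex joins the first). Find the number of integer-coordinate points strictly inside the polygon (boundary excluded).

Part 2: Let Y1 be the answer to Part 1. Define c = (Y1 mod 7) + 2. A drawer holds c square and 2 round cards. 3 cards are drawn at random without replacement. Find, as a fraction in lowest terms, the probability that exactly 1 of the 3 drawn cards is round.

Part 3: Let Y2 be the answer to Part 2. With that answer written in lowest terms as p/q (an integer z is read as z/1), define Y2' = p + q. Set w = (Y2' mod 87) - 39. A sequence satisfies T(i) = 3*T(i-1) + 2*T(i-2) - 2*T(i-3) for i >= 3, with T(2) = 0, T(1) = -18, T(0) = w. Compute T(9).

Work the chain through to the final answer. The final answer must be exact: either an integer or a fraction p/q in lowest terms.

12630

Part 1: cross terms: (-35*-14 - -16*2)=522, (-16*-22 - 8*-14)=464, (8*25 - 22*-22)=684, (22*25 - 0*25)=550, (0*2 - -35*25)=875; twice the area = |3095| = 3095; area = 3095/2; boundary points = 1 + 8 + 1 + 22 + 1 = 33; strictly interior points = area - boundary/2 + 1 = 1532; answer 1532
Part 2: Y1 = 1532; c = 8; total draws C(10,3) = 120; favorable C(2,1)*C(8,2) = 56; P = 7/15; answer 7/15
Part 3: Y2 = 7/15; threaded value p + q = 22; w = -17; T(3) = 3*(0) + 2*(-18) - 2*(-17) = -2; iterating: T(3)=-2, T(4)=30, T(5)=86, T(6)=322, T(7)=1078, T(8)=3706, T(9)=12630; answer 12630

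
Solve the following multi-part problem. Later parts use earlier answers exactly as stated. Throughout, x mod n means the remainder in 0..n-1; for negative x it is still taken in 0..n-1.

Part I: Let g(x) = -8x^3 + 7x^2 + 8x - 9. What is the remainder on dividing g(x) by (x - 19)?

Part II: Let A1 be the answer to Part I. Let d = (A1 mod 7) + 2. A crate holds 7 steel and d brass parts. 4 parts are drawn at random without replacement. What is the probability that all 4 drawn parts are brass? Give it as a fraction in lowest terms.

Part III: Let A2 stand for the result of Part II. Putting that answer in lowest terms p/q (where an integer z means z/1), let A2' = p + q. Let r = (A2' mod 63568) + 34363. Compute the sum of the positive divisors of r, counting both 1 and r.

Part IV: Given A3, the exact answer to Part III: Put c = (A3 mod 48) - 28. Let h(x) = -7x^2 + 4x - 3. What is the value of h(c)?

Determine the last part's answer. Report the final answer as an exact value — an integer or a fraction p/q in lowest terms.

Part I: remainder = value at the root: -8*(19)^3 + 7*(19)^2 + 8*(19)^1 - 9 = (-54872) + (2527) + (152) + (-9) = -52202; answer -52202
Part II: A1 = -52202; d = 6; total draws C(13,4) = 715; favorable C(6,4) = 15; P = 3/143; answer 3/143
Part III: A2 = 3/143; threaded value p + q = 146; r = 34509; 34509 = 3 * 11503; sigma = (1 + 3) * (1 + 11503) = 4 * 11504 = 46016; answer 46016
Part IV: A3 = 46016; c = 4; -7*(4)^2 + 4*(4)^1 - 3 = (-112) + (16) + (-3) = -99; answer -99

-99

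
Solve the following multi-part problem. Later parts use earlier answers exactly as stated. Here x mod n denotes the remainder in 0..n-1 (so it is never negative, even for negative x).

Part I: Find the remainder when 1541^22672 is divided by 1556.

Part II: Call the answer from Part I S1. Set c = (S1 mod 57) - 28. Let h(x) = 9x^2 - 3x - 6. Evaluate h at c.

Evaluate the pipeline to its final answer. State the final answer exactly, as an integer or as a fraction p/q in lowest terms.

0

Part I: squarings mod 1556: 1541^1=1541, 1541^2=225, 1541^4=833, 1541^8=1469, 1541^16=1345, 1541^32=953, 1541^64=1061, 1541^128=733, 1541^256=469, 1541^512=565, 1541^1024=245, 1541^2048=897, 1541^4096=157, 1541^8192=1309, 1541^16384=325; 1541^22672 = 1541^16 * 1541^128 * 1541^2048 * 1541^4096 * 1541^16384 = 485 (mod 1556); answer 485
Part II: S1 = 485; c = 1; 9*(1)^2 - 3*(1)^1 - 6 = (9) + (-3) + (-6) = 0; answer 0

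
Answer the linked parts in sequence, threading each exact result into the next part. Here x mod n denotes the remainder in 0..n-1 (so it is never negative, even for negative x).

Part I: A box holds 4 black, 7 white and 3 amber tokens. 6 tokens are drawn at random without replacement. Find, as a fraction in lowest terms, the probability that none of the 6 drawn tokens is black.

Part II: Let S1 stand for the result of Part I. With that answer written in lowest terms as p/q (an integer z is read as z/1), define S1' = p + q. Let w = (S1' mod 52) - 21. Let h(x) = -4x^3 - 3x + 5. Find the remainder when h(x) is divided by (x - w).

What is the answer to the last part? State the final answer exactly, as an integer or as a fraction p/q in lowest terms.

Part I: total draws C(14,6) = 3003; favorable C(10,6) = 210; P = 10/143; answer 10/143
Part II: S1 = 10/143; threaded value p + q = 153; w = 28; remainder = value at the root: -4*(28)^3 - 3*(28)^1 + 5 = (-87808) + (-84) + (5) = -87887; answer -87887

-87887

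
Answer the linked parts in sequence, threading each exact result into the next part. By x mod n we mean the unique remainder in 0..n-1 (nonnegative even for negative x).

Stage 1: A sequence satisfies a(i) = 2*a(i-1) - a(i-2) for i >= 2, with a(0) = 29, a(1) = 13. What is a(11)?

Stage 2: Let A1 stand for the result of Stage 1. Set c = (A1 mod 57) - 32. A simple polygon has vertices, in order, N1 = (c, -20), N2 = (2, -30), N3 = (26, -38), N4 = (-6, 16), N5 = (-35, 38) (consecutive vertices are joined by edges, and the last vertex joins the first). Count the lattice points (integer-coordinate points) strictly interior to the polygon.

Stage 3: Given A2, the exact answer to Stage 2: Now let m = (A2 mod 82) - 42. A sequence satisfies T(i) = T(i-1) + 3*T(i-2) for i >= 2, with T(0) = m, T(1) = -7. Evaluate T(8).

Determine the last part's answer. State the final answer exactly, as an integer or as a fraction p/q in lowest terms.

-9667

Stage 1: a(2) = 2*(13) - 1*(29) = -3; iterating: a(2)=-3, a(3)=-19, a(4)=-35, a(5)=-51, a(6)=-67, a(7)=-83, a(8)=-99, a(9)=-115, a(10)=-131, a(11)=-147; answer -147
Stage 2: A1 = -147; c = -8; cross terms: (-8*-30 - 2*-20)=280, (2*-38 - 26*-30)=704, (26*16 - -6*-38)=188, (-6*38 - -35*16)=332, (-35*-20 - -8*38)=1004; twice the area = |2508| = 2508; area = 1254; boundary points = 10 + 8 + 2 + 1 + 1 = 22; strictly interior points = area - boundary/2 + 1 = 1244; answer 1244
Stage 3: A2 = 1244; m = -28; T(2) = 1*(-7) + 3*(-28) = -91; iterating: T(2)=-91, T(3)=-112, T(4)=-385, T(5)=-721, T(6)=-1876, T(7)=-4039, T(8)=-9667; answer -9667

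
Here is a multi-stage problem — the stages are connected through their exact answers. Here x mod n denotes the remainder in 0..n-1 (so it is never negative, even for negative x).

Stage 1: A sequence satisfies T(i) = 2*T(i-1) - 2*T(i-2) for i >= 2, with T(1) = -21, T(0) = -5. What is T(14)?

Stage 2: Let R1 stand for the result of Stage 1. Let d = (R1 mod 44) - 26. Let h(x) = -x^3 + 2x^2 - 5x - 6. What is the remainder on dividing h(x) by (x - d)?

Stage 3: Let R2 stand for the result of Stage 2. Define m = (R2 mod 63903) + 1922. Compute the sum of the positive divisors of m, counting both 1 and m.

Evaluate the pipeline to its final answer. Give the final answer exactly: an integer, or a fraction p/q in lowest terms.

2916

Stage 1: T(2) = 2*(-21) - 2*(-5) = -32; iterating: T(2)=-32, T(3)=-22, T(4)=20, T(5)=84, T(6)=128, T(7)=88, T(8)=-80, T(9)=-336, T(10)=-512, T(11)=-352, T(12)=320, T(13)=1344, T(14)=2048; answer 2048
Stage 2: R1 = 2048; d = -2; remainder = value at the root: -1*(-2)^3 + 2*(-2)^2 - 5*(-2)^1 - 6 = (8) + (8) + (10) + (-6) = 20; answer 20
Stage 3: R2 = 20; m = 1942; 1942 = 2 * 971; sigma = (1 + 2) * (1 + 971) = 3 * 972 = 2916; answer 2916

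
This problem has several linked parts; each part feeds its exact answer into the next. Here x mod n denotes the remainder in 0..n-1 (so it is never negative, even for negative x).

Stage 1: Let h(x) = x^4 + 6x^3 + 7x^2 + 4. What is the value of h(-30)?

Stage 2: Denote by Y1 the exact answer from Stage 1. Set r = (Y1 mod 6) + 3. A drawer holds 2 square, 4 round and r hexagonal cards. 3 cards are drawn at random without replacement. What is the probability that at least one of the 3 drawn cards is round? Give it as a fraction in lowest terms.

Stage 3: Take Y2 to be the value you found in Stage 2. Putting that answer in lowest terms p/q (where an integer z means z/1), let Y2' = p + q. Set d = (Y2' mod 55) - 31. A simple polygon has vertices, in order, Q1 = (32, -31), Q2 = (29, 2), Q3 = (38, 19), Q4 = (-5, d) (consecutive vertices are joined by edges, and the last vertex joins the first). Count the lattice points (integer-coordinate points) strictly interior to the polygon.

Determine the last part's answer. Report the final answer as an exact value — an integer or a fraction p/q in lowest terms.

821

Stage 1: 1*(-30)^4 + 6*(-30)^3 + 7*(-30)^2 + 4 = (810000) + (-162000) + (6300) + (4) = 654304; answer 654304
Stage 2: Y1 = 654304; r = 7; total draws C(13,3) = 286; complement C(9,3) = 84; favorable 286 - 84 = 202; P = 101/143; answer 101/143
Stage 3: Y2 = 101/143; threaded value p + q = 244; d = -7; cross terms: (32*2 - 29*-31)=963, (29*19 - 38*2)=475, (38*-7 - -5*19)=-171, (-5*-31 - 32*-7)=379; twice the area = |1646| = 1646; area = 823; boundary points = 3 + 1 + 1 + 1 = 6; strictly interior points = area - boundary/2 + 1 = 821; answer 821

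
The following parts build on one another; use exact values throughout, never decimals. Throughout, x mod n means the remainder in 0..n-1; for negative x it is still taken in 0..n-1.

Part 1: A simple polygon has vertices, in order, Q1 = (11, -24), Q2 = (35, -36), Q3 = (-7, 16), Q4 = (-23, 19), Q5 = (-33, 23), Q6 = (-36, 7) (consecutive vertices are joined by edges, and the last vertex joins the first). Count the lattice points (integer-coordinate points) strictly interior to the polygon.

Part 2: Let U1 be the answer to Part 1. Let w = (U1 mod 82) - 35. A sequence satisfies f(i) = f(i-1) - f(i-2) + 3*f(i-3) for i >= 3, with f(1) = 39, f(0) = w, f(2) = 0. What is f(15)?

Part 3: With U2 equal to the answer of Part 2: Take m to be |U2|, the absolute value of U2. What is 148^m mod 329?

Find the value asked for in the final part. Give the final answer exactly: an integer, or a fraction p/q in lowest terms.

253

Part 1: cross terms: (11*-36 - 35*-24)=444, (35*16 - -7*-36)=308, (-7*19 - -23*16)=235, (-23*23 - -33*19)=98, (-33*7 - -36*23)=597, (-36*-24 - 11*7)=787; twice the area = |2469| = 2469; area = 2469/2; boundary points = 12 + 2 + 1 + 2 + 1 + 1 = 19; strictly interior points = area - boundary/2 + 1 = 1226; answer 1226
Part 2: U1 = 1226; w = 43; f(3) = 1*(0) - 1*(39) + 3*(43) = 90; iterating: f(3)=90, f(4)=207, f(5)=117, f(6)=180, f(7)=684, f(8)=855, f(9)=711, f(10)=1908, f(11)=3762, f(12)=3987, f(13)=5949, f(14)=13248, f(15)=19260; answer 19260
Part 3: U2 = 19260; m = 19260; squarings mod 329: 148^1=148, 148^2=190, 148^4=239, 148^8=204, 148^16=162, 148^32=253, 148^64=183, 148^128=260, 148^256=155, 148^512=8, 148^1024=64, 148^2048=148, 148^4096=190, 148^8192=239, 148^16384=204; 148^19260 = 148^4 * 148^8 * 148^16 * 148^32 * 148^256 * 148^512 * 148^2048 * 148^16384 = 253 (mod 329); answer 253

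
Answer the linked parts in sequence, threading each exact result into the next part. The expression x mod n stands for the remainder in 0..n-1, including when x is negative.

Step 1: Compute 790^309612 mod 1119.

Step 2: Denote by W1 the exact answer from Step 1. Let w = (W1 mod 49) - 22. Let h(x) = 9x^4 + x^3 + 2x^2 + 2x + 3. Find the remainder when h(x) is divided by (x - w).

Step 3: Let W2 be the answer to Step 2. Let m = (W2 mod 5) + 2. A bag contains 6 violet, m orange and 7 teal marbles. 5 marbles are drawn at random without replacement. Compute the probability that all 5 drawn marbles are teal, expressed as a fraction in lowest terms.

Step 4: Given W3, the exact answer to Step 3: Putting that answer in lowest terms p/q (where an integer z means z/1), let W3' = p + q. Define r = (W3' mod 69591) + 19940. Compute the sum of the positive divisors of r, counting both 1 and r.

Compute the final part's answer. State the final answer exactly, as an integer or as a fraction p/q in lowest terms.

37440

Step 1: squarings mod 1119: 790^1=790, 790^2=817, 790^4=565, 790^8=310, 790^16=985, 790^32=52, 790^64=466, 790^128=70, 790^256=424, 790^512=736, 790^1024=100, 790^2048=1048, 790^4096=565, 790^8192=310, 790^16384=985, 790^32768=52, 790^65536=466, 790^131072=70, 790^262144=424; 790^309612 = 790^4 * 790^8 * 790^32 * 790^64 * 790^256 * 790^2048 * 790^4096 * 790^8192 * 790^32768 * 790^262144 = 961 (mod 1119); answer 961
Step 2: W1 = 961; w = 8; remainder = value at the root: 9*(8)^4 + 1*(8)^3 + 2*(8)^2 + 2*(8)^1 + 3 = (36864) + (512) + (128) + (16) + (3) = 37523; answer 37523
Step 3: W2 = 37523; m = 5; total draws C(18,5) = 8568; favorable C(7,5) = 21; P = 1/408; answer 1/408
Step 4: W3 = 1/408; threaded value p + q = 409; r = 20349; 20349 = 3^2 * 7 * 17 * 19; sigma = (1 + 3 + 9) * (1 + 7) * (1 + 17) * (1 + 19) = 13 * 8 * 18 * 20 = 37440; answer 37440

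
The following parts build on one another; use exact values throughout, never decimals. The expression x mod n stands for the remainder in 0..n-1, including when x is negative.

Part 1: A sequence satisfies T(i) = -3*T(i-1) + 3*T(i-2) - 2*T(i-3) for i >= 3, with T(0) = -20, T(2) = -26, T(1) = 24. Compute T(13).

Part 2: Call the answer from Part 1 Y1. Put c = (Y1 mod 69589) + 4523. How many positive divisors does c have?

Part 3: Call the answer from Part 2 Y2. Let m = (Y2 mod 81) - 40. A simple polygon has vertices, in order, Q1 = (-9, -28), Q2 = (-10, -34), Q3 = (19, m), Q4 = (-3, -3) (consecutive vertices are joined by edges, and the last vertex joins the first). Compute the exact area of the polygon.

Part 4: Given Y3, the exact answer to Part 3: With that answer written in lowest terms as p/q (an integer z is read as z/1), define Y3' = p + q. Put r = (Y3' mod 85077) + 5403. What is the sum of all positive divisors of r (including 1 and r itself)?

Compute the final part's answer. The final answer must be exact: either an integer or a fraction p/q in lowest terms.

14224

Part 1: T(3) = -3*(-26) + 3*(24) - 2*(-20) = 190; iterating: T(3)=190, T(4)=-696, T(5)=2710, T(6)=-10598, T(7)=41316, T(8)=-161162, T(9)=628630, T(10)=-2452008, T(11)=9564238, T(12)=-37305998, T(13)=145514724; answer 145514724
Part 2: Y1 = 145514724; c = 8648; 8648 = 2^3 * 23 * 47; number of divisors = (3+1) * (1+1) * (1+1) = 16; answer 16
Part 3: Y2 = 16; m = -24; cross terms: (-9*-34 - -10*-28)=26, (-10*-24 - 19*-34)=886, (19*-3 - -3*-24)=-129, (-3*-28 - -9*-3)=57; twice the area = |840| = 840; area = 420; answer 420
Part 4: Y3 = 420; threaded value p + q = 421; r = 5824; 5824 = 2^6 * 7 * 13; sigma = (1 + 2 + 4 + 8 + 16 + 32 + 64) * (1 + 7) * (1 + 13) = 127 * 8 * 14 = 14224; answer 14224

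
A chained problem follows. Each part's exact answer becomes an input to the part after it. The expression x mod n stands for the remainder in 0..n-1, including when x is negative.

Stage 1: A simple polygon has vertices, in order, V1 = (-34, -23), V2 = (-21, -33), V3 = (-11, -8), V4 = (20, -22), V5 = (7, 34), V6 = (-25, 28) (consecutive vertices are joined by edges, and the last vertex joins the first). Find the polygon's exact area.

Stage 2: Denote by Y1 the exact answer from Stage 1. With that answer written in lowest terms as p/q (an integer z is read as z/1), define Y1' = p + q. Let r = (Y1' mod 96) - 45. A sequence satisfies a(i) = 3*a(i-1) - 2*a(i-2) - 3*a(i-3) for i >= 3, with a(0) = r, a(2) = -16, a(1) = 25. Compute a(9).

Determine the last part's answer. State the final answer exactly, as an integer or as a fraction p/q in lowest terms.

Stage 1: cross terms: (-34*-33 - -21*-23)=639, (-21*-8 - -11*-33)=-195, (-11*-22 - 20*-8)=402, (20*34 - 7*-22)=834, (7*28 - -25*34)=1046, (-25*-23 - -34*28)=1527; twice the area = |4253| = 4253; area = 4253/2; answer 4253/2
Stage 2: Y1 = 4253/2; threaded value p + q = 4255; r = -14; a(3) = 3*(-16) - 2*(25) - 3*(-14) = -56; iterating: a(3)=-56, a(4)=-211, a(5)=-473, a(6)=-829, a(7)=-908, a(8)=353, a(9)=5362; answer 5362

5362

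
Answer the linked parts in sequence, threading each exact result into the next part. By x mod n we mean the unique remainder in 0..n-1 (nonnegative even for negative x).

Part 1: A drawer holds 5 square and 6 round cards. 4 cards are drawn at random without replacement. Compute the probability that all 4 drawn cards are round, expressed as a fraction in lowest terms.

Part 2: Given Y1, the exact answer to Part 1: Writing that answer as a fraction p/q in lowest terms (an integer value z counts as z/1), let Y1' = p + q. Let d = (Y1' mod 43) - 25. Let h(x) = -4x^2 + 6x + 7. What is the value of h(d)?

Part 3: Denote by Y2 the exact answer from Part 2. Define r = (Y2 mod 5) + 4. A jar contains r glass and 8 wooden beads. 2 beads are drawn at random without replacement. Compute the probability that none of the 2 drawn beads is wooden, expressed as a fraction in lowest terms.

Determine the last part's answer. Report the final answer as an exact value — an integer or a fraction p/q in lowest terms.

Part 1: total draws C(11,4) = 330; favorable C(6,4) = 15; P = 1/22; answer 1/22
Part 2: Y1 = 1/22; threaded value p + q = 23; d = -2; -4*(-2)^2 + 6*(-2)^1 + 7 = (-16) + (-12) + (7) = -21; answer -21
Part 3: Y2 = -21; r = 8; total draws C(16,2) = 120; favorable C(8,2) = 28; P = 7/30; answer 7/30

7/30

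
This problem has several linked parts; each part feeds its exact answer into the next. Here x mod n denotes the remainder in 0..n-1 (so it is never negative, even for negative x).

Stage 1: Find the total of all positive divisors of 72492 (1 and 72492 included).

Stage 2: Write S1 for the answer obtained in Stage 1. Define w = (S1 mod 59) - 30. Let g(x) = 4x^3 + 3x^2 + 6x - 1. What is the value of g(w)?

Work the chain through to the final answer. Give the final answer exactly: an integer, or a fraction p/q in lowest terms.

-10473

Stage 1: 72492 = 2^2 * 3 * 7 * 863; sigma = (1 + 2 + 4) * (1 + 3) * (1 + 7) * (1 + 863) = 7 * 4 * 8 * 864 = 193536; answer 193536
Stage 2: S1 = 193536; w = -14; 4*(-14)^3 + 3*(-14)^2 + 6*(-14)^1 - 1 = (-10976) + (588) + (-84) + (-1) = -10473; answer -10473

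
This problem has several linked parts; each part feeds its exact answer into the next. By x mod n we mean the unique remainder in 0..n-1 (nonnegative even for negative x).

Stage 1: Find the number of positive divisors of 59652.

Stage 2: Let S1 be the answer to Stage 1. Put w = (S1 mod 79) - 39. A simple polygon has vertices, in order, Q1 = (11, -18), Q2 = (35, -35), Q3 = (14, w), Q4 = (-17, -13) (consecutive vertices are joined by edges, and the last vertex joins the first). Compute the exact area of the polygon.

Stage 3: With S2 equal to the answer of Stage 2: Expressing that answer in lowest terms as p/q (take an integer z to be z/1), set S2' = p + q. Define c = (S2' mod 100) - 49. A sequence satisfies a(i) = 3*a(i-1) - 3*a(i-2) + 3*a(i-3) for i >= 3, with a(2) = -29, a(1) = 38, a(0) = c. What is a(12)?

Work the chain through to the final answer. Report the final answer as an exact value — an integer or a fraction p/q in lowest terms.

-227529

Stage 1: 59652 = 2^2 * 3^2 * 1657; number of divisors = (2+1) * (2+1) * (1+1) = 18; answer 18
Stage 2: S1 = 18; w = -21; cross terms: (11*-35 - 35*-18)=245, (35*-21 - 14*-35)=-245, (14*-13 - -17*-21)=-539, (-17*-18 - 11*-13)=449; twice the area = |-90| = 90; area = 45; answer 45
Stage 3: S2 = 45; threaded value p + q = 46; c = -3; a(3) = 3*(-29) - 3*(38) + 3*(-3) = -210; iterating: a(3)=-210, a(4)=-429, a(5)=-744, a(6)=-1575, a(7)=-3780, a(8)=-8847, a(9)=-19926, a(10)=-44577, a(11)=-100494, a(12)=-227529; answer -227529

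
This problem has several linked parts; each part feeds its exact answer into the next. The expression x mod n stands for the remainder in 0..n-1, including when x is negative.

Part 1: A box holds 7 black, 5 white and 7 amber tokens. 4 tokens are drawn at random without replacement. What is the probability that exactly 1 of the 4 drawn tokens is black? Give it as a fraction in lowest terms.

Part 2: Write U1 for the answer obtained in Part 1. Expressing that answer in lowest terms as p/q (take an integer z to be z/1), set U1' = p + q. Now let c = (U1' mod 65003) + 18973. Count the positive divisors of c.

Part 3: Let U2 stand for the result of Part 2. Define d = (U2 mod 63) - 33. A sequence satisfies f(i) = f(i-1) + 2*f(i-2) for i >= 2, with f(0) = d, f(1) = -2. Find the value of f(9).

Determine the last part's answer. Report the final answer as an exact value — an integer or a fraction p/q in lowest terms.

Part 1: total draws C(19,4) = 3876; favorable C(7,1)*C(12,3) = 1540; P = 385/969; answer 385/969
Part 2: U1 = 385/969; threaded value p + q = 1354; c = 20327; 20327 is prime, so its only divisors are 1 and 20327; count = 2; answer 2
Part 3: U2 = 2; d = -31; f(2) = 1*(-2) + 2*(-31) = -64; iterating: f(2)=-64, f(3)=-68, f(4)=-196, f(5)=-332, f(6)=-724, f(7)=-1388, f(8)=-2836, f(9)=-5612; answer -5612

-5612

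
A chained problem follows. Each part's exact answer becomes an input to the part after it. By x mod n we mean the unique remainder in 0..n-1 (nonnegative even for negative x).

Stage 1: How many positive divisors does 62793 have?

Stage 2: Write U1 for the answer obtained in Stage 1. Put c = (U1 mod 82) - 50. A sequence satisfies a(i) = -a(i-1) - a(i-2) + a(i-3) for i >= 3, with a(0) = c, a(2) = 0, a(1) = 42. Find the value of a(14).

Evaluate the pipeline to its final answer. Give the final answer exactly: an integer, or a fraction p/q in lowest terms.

-2388

Stage 1: 62793 = 3^2 * 6977; number of divisors = (2+1) * (1+1) = 6; answer 6
Stage 2: U1 = 6; c = -44; a(3) = -1*(0) - 1*(42) + 1*(-44) = -86; iterating: a(3)=-86, a(4)=128, a(5)=-42, a(6)=-172, a(7)=342, a(8)=-212, a(9)=-302, a(10)=856, a(11)=-766, a(12)=-392, a(13)=2014, a(14)=-2388; answer -2388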